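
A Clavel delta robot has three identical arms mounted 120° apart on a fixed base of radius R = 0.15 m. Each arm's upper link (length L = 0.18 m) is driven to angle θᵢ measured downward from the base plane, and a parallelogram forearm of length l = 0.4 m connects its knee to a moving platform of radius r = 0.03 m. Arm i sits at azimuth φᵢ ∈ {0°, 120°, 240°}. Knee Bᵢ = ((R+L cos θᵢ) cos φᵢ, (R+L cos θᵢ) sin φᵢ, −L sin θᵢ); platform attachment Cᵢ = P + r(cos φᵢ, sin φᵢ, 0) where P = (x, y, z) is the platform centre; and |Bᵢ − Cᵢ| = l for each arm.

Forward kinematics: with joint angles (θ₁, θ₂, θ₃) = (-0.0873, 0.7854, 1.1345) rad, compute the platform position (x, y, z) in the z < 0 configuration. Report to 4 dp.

φ1=0.0°: virtual centre (0.2993, 0.0000, 0.0157), radius l
O2 = (0.2473·cos120.0°, 0.2473·sin120.0°, -0.1273) = (-0.1236, 0.2141, -0.1273)
arm 3 at φ=240.0°: e+L cos θ3 = 0.1961;  O3 = (-0.0980, -0.1698, -0.1631)
subtract pairs → two planes through P
plane₁₂: -0.8459x+0.4283y+-0.2859z = -0.0125
Cramer: x(z) = 0.0237-0.3988z;  y(z) = 0.0176-0.1200z
quadratic in z: (1.1734)z²+(0.1842)z+(-0.0835)=0, √Δ=0.6525 → z ∈ {-0.3565, 0.1995}; z = -0.3565 (taking z<0)
x = 0.1658, y = 0.0604

(0.1658, 0.0604, -0.3565)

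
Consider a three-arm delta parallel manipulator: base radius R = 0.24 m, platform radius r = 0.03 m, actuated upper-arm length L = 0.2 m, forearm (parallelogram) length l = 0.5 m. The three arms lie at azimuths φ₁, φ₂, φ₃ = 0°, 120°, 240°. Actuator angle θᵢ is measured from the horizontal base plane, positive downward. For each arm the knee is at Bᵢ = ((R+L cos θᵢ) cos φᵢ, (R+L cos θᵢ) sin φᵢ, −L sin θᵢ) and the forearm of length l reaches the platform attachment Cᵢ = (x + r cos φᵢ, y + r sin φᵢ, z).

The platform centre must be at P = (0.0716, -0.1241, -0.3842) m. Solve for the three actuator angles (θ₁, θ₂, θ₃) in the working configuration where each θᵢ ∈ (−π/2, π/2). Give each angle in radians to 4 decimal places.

arm 1 (φ=0.0°): x'=0.0716, y'=-0.1241
  A=0.1384, B=-0.3842, C=(l²−L²−A²−y'²−z²)/(2L)=0.0696
  √(A²+B²)=0.4084;  θ1 = -1.2250+1.3996 ≈ 0.1745
arm 2 (φ=120.0°): x'=-0.1433, y'=0.0000
  A=0.3533, B=-0.3842, C=(l²−L²−A²−y'²−z²)/(2L)=-0.1560
  √(A²+B²)=0.5219;  θ2 = -0.8273+1.8744 ≈ 1.0471
rotate P by −φ3: (0.0717, 0.1241, -0.3842)
  e−x'=0.1383;  (l²−L²−(e−x')²−y'²−z²)/2L = 0.0697
  γ=atan2(-0.3842,0.1383)=-1.2252;  ψ=arccos(0.1706)=1.3994;  θ3=γ+ψ≈0.1741

θ₁ = 0.1745, θ₂ = 1.0471, θ₃ = 0.1741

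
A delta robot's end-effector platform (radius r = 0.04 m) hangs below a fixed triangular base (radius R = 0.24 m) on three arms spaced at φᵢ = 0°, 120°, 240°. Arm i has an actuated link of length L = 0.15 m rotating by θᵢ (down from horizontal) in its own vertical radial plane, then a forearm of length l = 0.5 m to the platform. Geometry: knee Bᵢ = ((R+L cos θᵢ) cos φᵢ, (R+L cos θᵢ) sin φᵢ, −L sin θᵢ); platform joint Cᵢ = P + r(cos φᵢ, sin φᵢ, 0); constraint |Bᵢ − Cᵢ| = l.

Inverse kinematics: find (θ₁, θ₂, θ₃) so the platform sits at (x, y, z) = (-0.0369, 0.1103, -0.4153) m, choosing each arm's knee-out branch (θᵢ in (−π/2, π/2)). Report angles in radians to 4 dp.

θ₁ = 0.6110, θ₂ = -0.1748, θ₃ = 0.7855

arm 1 (φ=0.0°): x'=-0.0369, y'=0.1103
  A=0.2369, B=-0.4153, C=(l²−L²−A²−y'²−z²)/(2L)=-0.0442
  θ1 = atan2(B,A) + arccos(C/0.4781) = 0.6110
rotate P by −φ2: (0.1140, -0.0232, -0.4153)
  A=0.0860, B=-0.4153, C=(l²−L²−A²−y'²−z²)/(2L)=0.1570
  θ2 = atan2(B,A) + arccos(C/0.4241) = -0.1748
arm 3 (φ=240.0°): x'=-0.0771, y'=-0.0871
  A=0.2771, B=-0.4153, C=(l²−L²−A²−y'²−z²)/(2L)=-0.0978
  θ3 = atan2(B,A) + arccos(C/0.4992) = 0.7855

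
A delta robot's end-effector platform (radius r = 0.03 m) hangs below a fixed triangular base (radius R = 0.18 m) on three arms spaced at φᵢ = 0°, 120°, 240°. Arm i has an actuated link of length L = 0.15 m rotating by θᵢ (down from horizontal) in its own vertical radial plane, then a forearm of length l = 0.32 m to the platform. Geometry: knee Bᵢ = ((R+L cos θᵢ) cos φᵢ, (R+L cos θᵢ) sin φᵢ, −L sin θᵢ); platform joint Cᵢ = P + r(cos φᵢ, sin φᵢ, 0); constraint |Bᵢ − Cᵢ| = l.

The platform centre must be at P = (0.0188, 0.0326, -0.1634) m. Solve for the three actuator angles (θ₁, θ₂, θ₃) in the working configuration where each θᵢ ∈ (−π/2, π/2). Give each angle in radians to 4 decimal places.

θ₁ = 0.0875, θ₂ = 0.0872, θ₃ = 0.6108

φ1=0.0° → target in arm frame (0.0188, 0.0326)
  A cos θ + B sin θ = C:  0.1312·cos θ + -0.1634·sin θ = 0.1164
  θ1 = atan2(B,A) + arccos(C/0.2096) = 0.0875
φ2=120.0° → target in arm frame (0.0188, -0.0326)
  A cos θ + B sin θ = C:  0.1312·cos θ + -0.1634·sin θ = 0.1164
  θ2 = atan2(B,A) + arccos(C/0.2095) = 0.0872
arm 3 (φ=240.0°): x'=-0.0376, y'=0.0000
  e−x'=0.1876;  (l²−L²−(e−x')²−y'²−z²)/2L = 0.0600
  √(A²+B²)=0.2488;  θ3 = -0.7165+1.3273 ≈ 0.6108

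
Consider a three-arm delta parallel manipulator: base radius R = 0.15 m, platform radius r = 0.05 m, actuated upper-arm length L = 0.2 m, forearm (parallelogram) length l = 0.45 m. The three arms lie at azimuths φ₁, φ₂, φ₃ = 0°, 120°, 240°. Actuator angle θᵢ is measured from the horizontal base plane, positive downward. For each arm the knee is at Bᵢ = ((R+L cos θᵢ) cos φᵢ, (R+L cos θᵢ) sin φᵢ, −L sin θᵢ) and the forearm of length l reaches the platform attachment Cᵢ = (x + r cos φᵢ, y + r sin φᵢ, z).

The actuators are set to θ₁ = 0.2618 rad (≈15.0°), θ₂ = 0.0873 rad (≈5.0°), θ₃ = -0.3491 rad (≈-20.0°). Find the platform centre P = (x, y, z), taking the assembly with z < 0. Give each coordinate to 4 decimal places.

(-0.0582, -0.0537, -0.3277)

φ1=0.0°: virtual centre (0.2932, 0.0000, -0.0518), radius l
arm 2 at φ=120.0°: (R−r)+L cos θ2 = 0.2992;  centre 2 = (-0.1496, 0.2591, -0.0174)
φ3=240.0°: virtual centre (-0.1440, -0.2494, 0.0684), radius l
eliminate P² terms by subtracting sphere 1 from 2 and 3
linear system: -0.8856x+0.5183y = 0.0012−0.0687z; -0.8743x+-0.4987y = -0.0010−0.2403z
Cramer: x(z) = -0.0001+0.1775z;  y(z) = 0.0022+0.1708z
into |P−centre ₁|² = l²: 1.0607z² + 0.0002z + -0.1138 = 0;  Δ = 0.4829;  z = -0.3277 or 0.3275 → z<0 root = -0.3277
x = -0.0582, y = -0.0537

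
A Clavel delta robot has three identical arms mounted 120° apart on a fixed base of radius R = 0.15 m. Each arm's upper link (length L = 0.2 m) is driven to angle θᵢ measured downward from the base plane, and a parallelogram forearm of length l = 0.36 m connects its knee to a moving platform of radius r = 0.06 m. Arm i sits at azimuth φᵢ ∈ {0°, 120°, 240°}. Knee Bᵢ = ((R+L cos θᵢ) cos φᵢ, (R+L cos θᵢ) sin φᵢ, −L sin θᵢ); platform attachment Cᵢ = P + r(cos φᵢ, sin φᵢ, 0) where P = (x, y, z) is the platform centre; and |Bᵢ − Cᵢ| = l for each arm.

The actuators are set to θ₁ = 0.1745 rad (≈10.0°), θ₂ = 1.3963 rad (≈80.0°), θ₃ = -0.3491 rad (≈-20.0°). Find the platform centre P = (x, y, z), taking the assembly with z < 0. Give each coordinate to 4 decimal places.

arm 1 at φ=0.0°: e+L cos θ1 = 0.2870;  centre 1 = (0.2870, 0.0000, -0.0347)
φ2=120.0°: virtual centre (-0.0624, 0.1080, -0.1970), radius l
centre 3 = (0.2779·cos240.0°, 0.2779·sin240.0°, 0.0684) = (-0.1390, -0.2407, 0.0684)
subtract pairs → two planes through P
linear system: -0.6986x+0.2160y = -0.0292−-0.3245z; -0.8519x+-0.4814y = -0.0016−0.2063z
Cramer: x(z) = 0.0277-0.2146z;  y(z) = -0.0456+0.8081z
sphere 1 gives Az²+Bz+C=0 with A=1.6991, B=0.1070, C=-0.0591;  B²−4AC=0.4131;  roots -0.2206, 0.1576;  negative root z = -0.2206
x = 0.0750, y = -0.2239

(0.0750, -0.2239, -0.2206)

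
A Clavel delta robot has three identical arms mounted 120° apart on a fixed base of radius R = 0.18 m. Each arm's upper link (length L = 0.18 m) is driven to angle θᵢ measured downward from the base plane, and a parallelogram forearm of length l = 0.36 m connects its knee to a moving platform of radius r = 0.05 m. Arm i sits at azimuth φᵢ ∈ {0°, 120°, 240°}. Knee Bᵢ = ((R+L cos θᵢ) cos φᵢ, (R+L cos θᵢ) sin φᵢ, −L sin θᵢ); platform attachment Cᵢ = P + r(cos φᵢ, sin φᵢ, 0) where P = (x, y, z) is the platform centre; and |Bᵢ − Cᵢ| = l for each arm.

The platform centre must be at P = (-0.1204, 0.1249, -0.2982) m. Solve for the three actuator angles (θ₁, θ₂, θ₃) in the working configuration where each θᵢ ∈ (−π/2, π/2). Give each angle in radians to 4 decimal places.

φ1=0.0° → target in arm frame (-0.1204, 0.1249)
  e−x'=0.2504;  (l²−L²−(e−x')²−y'²−z²)/2L = -0.1945
  θ1 = atan2(B,A) + arccos(C/0.3894) = 1.2215
φ2=120.0° → target in arm frame (0.1684, 0.0418)
  A=-0.0384, B=-0.2982, C=(l²−L²−A²−y'²−z²)/(2L)=0.0140
  θ2 = atan2(B,A) + arccos(C/0.3007) = -0.1747
φ3=240.0° → target in arm frame (-0.0480, -0.1667)
  e−x'=0.1780;  (l²−L²−(e−x')²−y'²−z²)/2L = -0.1422
  θ3 = atan2(B,A) + arccos(C/0.3473) = 0.9599

θ₁ = 1.2215, θ₂ = -0.1747, θ₃ = 0.9599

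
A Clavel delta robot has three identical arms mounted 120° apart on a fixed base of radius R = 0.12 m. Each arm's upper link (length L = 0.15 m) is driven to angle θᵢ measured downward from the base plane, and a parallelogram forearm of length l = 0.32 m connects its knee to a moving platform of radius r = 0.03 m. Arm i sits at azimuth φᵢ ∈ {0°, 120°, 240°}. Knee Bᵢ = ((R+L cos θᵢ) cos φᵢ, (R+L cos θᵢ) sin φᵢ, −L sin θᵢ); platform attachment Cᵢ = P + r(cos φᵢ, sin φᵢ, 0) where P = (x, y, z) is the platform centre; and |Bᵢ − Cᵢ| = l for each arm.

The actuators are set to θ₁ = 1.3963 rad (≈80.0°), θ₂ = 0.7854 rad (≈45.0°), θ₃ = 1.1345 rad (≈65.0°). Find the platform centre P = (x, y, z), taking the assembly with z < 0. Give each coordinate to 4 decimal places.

arm 1 at φ=0.0°: (R−r)+L cos θ1 = 0.1160;  O1 = (0.1160, 0.0000, -0.1477)
O2 = (0.1961·cos120.0°, 0.1961·sin120.0°, -0.1061) = (-0.0980, 0.1698, -0.1061)
O3 = (0.1534·cos240.0°, 0.1534·sin240.0°, -0.1359) = (-0.0767, -0.1328, -0.1359)
|O₂|²−|O₁|² = 0.0144;  |O₃|²−|O₁|² = 0.0067
[-0.4281 0.3396 0.0833]·P = 0.0144;  [-0.3855 -0.2657 0.0235]·P = 0.0067
det = 0.2447;  x = -0.0250+0.1232z,  y = 0.0109+-0.0901z
into |P−O₁|² = l²: 1.0233z² + 0.2587z + -0.0606 = 0;  Δ = 0.3149;  z = -0.4006 or 0.1478 → z<0 root = -0.4006
x = -0.0743, y = 0.0470

(-0.0743, 0.0470, -0.4006)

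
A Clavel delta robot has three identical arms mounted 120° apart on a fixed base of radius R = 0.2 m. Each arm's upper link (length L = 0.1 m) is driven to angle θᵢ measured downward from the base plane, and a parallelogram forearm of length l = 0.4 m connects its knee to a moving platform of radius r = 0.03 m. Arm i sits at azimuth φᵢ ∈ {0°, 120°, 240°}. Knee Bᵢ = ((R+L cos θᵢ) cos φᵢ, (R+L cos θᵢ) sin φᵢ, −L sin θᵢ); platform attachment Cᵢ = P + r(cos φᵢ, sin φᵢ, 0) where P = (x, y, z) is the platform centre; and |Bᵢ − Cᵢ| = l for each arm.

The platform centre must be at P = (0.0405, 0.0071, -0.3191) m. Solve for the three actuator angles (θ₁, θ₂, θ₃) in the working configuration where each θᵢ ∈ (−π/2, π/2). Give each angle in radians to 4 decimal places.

θ₁ = -0.0871, θ₂ = 0.3488, θ₃ = 0.4366

φ1=0.0° → target in arm frame (0.0405, 0.0071)
  A=0.1295, B=-0.3191, C=(l²−L²−A²−y'²−z²)/(2L)=0.1568
  θ1 = atan2(B,A) + arccos(C/0.3444) = -0.0871
φ2=120.0° → target in arm frame (-0.0141, -0.0386)
  e−x'=0.1841;  (l²−L²−(e−x')²−y'²−z²)/2L = 0.0640
  √(A²+B²)=0.3684;  θ2 = -1.0475+1.3963 ≈ 0.3488
arm 3 (φ=240.0°): x'=-0.0264, y'=0.0315
  A cos θ + B sin θ = C:  0.1964·cos θ + -0.3191·sin θ = 0.0430
  γ=atan2(-0.3191,0.1964)=-1.0191;  ψ=arccos(0.1149)=1.4557;  θ3=γ+ψ≈0.4366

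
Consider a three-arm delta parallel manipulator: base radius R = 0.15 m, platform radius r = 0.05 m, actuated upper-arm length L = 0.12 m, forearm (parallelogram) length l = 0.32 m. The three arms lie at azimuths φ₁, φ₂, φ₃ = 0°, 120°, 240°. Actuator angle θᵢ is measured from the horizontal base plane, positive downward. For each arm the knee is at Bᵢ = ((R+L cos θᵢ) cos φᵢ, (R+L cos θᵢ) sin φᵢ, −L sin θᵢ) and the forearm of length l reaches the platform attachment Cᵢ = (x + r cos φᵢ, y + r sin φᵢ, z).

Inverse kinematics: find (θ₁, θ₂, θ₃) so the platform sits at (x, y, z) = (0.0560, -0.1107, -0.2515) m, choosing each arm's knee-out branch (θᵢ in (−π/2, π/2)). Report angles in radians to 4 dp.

φ1=0.0° → target in arm frame (0.0560, -0.1107)
  A cos θ + B sin θ = C:  0.0440·cos θ + -0.2515·sin θ = 0.0440
  γ=atan2(-0.2515,0.0440)=-1.3976;  ψ=arccos(0.1723)=1.3976;  θ1=γ+ψ≈0.0000
rotate P by −φ2: (-0.1239, 0.0069, -0.2515)
  A cos θ + B sin θ = C:  0.2239·cos θ + -0.2515·sin θ = -0.1059
  γ=atan2(-0.2515,0.2239)=-0.8435;  ψ=arccos(-0.3145)=1.8908;  θ2=γ+ψ≈1.0473
rotate P by −φ3: (0.0679, 0.1038, -0.2515)
  A=0.0321, B=-0.2515, C=(l²−L²−A²−y'²−z²)/(2L)=0.0539
  √(A²+B²)=0.2535;  θ3 = -1.4437+1.3567 ≈ -0.0871

θ₁ = 0.0000, θ₂ = 1.0473, θ₃ = -0.0871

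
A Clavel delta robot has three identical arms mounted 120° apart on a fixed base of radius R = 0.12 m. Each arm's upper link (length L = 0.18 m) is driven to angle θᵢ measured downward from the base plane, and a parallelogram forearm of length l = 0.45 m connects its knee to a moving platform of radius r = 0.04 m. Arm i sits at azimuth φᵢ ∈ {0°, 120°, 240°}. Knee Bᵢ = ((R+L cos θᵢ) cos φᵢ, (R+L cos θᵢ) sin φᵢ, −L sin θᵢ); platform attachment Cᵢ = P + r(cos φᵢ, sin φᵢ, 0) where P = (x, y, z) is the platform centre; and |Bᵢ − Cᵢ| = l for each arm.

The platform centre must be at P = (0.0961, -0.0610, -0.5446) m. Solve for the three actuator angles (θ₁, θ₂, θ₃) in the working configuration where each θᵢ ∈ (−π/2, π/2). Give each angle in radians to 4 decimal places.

θ₁ = 0.6982, θ₂ = 1.2219, θ₃ = 0.9600

φ1=0.0° → target in arm frame (0.0961, -0.0610)
  e−x'=-0.0161;  (l²−L²−(e−x')²−y'²−z²)/2L = -0.3624
  θ1 = atan2(B,A) + arccos(C/0.5448) = 0.6982
φ2=120.0° → target in arm frame (-0.1009, -0.0527)
  e−x'=0.1809;  (l²−L²−(e−x')²−y'²−z²)/2L = -0.4500
  θ2 = atan2(B,A) + arccos(C/0.5739) = 1.2219
φ3=240.0° → target in arm frame (0.0048, 0.1137)
  A cos θ + B sin θ = C:  0.0752·cos θ + -0.5446·sin θ = -0.4030
  γ=atan2(-0.5446,0.0752)=-1.4335;  ψ=arccos(-0.7330)=2.3936;  θ3=γ+ψ≈0.9600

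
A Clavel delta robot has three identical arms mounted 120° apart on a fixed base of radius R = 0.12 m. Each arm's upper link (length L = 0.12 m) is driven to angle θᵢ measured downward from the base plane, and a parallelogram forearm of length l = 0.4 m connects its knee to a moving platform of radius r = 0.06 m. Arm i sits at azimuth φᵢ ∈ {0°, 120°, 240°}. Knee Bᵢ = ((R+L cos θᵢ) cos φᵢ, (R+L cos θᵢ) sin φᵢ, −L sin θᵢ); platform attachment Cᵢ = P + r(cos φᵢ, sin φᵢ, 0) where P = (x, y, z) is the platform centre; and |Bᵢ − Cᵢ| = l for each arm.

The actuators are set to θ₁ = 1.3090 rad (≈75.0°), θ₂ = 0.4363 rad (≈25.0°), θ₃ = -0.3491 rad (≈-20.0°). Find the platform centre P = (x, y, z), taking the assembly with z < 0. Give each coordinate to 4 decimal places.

S1 = (0.0911·cos0.0°, 0.0911·sin0.0°, -0.1159) = (0.0911, 0.0000, -0.1159)
S2 = (0.1688·cos120.0°, 0.1688·sin120.0°, -0.0507) = (-0.0844, 0.1461, -0.0507)
φ3=240.0°: virtual centre (-0.0864, -0.1496, 0.0410), radius l
eliminate P² terms by subtracting sphere 1 from 2 and 3
[-0.3509 0.2923 0.1304]·P = 0.0093;  [-0.3549 -0.2992 0.3139]·P = 0.0098
det = 0.2087;  x = -0.0271+0.6266z,  y = -0.0006+0.3060z
into |P−S₁|² = l²: 1.4862z² + 0.0834z + -0.1326 = 0;  Δ = 0.7953;  z = -0.3281 or 0.2720 → z<0 root = -0.3281
x = -0.2326, y = -0.1010

(-0.2326, -0.1010, -0.3281)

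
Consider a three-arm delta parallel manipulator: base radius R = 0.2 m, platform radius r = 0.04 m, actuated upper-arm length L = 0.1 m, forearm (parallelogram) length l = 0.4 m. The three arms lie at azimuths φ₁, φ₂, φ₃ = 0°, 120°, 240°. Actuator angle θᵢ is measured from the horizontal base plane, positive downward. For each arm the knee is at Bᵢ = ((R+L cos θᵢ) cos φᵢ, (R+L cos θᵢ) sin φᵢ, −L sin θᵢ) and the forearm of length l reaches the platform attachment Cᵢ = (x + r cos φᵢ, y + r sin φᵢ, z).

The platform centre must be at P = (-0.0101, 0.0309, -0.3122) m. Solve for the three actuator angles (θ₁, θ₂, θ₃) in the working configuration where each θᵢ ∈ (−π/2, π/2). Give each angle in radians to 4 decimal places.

arm 1 (φ=0.0°): x'=-0.0101, y'=0.0309
  A cos θ + B sin θ = C:  0.1701·cos θ + -0.3122·sin θ = 0.1132
  γ=atan2(-0.3122,0.1701)=-1.0719;  ψ=arccos(0.3184)=1.2467;  θ1=γ+ψ≈0.1748
φ2=120.0° → target in arm frame (0.0318, -0.0067)
  A=0.1282, B=-0.3122, C=(l²−L²−A²−y'²−z²)/(2L)=0.1803
  γ=atan2(-0.3122,0.1282)=-1.1812;  ψ=arccos(0.5341)=1.0073;  θ2=γ+ψ≈-0.1739
arm 3 (φ=240.0°): x'=-0.0217, y'=-0.0242
  A cos θ + B sin θ = C:  0.1817·cos θ + -0.3122·sin θ = 0.0946
  θ3 = atan2(B,A) + arccos(C/0.3612) = 0.2620

θ₁ = 0.1748, θ₂ = -0.1739, θ₃ = 0.2620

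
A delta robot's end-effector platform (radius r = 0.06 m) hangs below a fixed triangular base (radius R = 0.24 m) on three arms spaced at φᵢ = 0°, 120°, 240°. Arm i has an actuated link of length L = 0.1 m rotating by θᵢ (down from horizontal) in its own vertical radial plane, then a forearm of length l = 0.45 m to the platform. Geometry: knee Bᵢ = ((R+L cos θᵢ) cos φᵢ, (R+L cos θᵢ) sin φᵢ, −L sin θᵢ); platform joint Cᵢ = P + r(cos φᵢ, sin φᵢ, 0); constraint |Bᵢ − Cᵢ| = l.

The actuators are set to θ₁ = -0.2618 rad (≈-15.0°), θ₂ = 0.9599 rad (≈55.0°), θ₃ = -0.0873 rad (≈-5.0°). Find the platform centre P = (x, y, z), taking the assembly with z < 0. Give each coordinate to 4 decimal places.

(0.0679, -0.0934, -0.3617)

φ1=0.0°: virtual centre (0.2766, 0.0000, 0.0259), radius l
arm 2 at φ=120.0°: (R−r)+L cos θ2 = 0.2374;  O2 = (-0.1187, 0.2056, -0.0819)
O3 = (0.2796·cos240.0°, 0.2796·sin240.0°, 0.0087) = (-0.1398, -0.2422, 0.0087)
eliminate P² terms by subtracting sphere 1 from 2 and 3
linear system: -0.7905x+0.4111y = -0.0141−-0.2156z; -0.8328x+-0.4843y = 0.0011−-0.0343z
Cramer: x(z) = 0.0088-0.1634z;  y(z) = -0.0174+0.2101z
quadratic in z: (1.0709)z²+(0.0284)z+(-0.1298)=0, √Δ=0.7463 → z ∈ {-0.3617, 0.3352}; z = -0.3617 (taking z<0)
x = 0.0679, y = -0.0934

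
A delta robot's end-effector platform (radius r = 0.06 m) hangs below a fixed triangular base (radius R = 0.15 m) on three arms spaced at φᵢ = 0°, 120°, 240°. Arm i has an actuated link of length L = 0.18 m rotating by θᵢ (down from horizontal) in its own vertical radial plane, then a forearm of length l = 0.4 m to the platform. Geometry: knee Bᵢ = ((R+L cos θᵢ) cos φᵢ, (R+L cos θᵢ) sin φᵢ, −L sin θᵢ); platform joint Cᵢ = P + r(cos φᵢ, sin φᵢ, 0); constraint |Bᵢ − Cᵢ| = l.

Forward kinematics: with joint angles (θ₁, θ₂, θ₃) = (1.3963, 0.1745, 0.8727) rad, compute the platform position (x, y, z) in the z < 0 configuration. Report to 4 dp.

(-0.1890, 0.1052, -0.4067)

centre 1 = (0.1213·cos0.0°, 0.1213·sin0.0°, -0.1773) = (0.1213, 0.0000, -0.1773)
φ2=120.0°: virtual centre (-0.1336, 0.2315, -0.0313), radius l
arm 3 at φ=240.0°: (R−r)+L cos θ3 = 0.2057;  centre 3 = (-0.1028, -0.1781, -0.1379)
eliminate P² terms by subtracting sphere 1 from 2 and 3
[-0.5098 0.4629 0.2920]·P = 0.0263;  [-0.4482 -0.3563 0.0787]·P = 0.0152
det = 0.3891;  x = -0.0422+0.3611z,  y = 0.0104+-0.2332z
quadratic in z: (1.1848)z²+(0.2317)z+(-0.1018)=0, √Δ=0.7321 → z ∈ {-0.4067, 0.2112}; z = -0.4067 (taking z<0)
x = -0.1890, y = 0.1052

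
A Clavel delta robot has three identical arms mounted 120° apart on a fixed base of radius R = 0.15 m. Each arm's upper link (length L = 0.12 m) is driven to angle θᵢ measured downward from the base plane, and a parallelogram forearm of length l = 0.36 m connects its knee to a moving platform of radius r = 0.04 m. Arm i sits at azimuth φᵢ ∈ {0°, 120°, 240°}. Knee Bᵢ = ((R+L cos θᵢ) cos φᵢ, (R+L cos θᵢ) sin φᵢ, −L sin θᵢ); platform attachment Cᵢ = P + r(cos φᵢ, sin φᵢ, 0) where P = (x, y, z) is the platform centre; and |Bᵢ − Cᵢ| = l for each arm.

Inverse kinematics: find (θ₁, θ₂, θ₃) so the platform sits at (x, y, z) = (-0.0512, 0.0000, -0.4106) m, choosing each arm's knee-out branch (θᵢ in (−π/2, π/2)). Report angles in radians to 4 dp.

rotate P by −φ1: (-0.0512, 0.0000, -0.4106)
  A cos θ + B sin θ = C:  0.1612·cos θ + -0.4106·sin θ = -0.3307
  γ=atan2(-0.4106,0.1612)=-1.1967;  ψ=arccos(-0.7498)=2.4185;  θ1=γ+ψ≈1.2219
φ2=120.0° → target in arm frame (0.0256, 0.0443)
  A cos θ + B sin θ = C:  0.0844·cos θ + -0.4106·sin θ = -0.2603
  γ=atan2(-0.4106,0.0844)=-1.3681;  ψ=arccos(-0.6211)=2.2409;  θ2=γ+ψ≈0.8728
rotate P by −φ3: (0.0256, -0.0443, -0.4106)
  A=0.0844, B=-0.4106, C=(l²−L²−A²−y'²−z²)/(2L)=-0.2603
  √(A²+B²)=0.4192;  θ3 = -1.3681+2.2409 ≈ 0.8728

θ₁ = 1.2219, θ₂ = 0.8728, θ₃ = 0.8728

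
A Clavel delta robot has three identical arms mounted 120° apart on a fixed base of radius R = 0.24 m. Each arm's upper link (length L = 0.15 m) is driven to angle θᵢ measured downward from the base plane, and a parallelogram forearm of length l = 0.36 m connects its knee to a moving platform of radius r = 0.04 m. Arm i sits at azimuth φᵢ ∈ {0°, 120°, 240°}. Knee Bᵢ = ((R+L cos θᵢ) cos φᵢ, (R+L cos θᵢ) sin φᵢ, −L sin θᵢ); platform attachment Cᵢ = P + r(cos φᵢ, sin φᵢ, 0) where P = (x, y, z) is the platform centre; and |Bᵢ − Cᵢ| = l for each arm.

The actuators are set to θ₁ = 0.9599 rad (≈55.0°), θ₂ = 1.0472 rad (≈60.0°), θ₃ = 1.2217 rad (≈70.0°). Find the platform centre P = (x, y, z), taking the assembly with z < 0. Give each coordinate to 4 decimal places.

S1 = (0.2860·cos0.0°, 0.2860·sin0.0°, -0.1229) = (0.2860, 0.0000, -0.1229)
φ2=120.0°: virtual centre (-0.1375, 0.2382, -0.1299), radius l
S3 = (0.2513·cos240.0°, 0.2513·sin240.0°, -0.1410) = (-0.1257, -0.2176, -0.1410)
eliminate P² terms by subtracting sphere 1 from 2 and 3
linear system: -0.8471x+0.4763y = -0.0044−-0.0141z; -0.8234x+-0.4353y = -0.0139−-0.0362z
Cramer: x(z) = 0.0112-0.0307z;  y(z) = 0.0107-0.0250z
sphere 1 gives Az²+Bz+C=0 with A=1.0016, B=0.2621, C=-0.0389;  B²−4AC=0.2244;  roots -0.3673, 0.1056;  negative root z = -0.3673
x = 0.0225, y = 0.0199

(0.0225, 0.0199, -0.3673)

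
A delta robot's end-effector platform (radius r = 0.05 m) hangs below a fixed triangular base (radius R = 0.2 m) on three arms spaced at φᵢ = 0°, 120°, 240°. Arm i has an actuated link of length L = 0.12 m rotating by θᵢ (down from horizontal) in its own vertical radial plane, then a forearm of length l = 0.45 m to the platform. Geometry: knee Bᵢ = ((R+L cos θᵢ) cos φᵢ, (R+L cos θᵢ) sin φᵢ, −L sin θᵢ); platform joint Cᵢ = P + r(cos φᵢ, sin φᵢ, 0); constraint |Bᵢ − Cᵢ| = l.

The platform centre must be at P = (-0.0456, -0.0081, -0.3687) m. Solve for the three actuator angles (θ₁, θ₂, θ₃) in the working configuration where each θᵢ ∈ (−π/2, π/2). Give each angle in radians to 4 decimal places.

θ₁ = 0.3492, θ₂ = -0.0004, θ₃ = -0.0874

rotate P by −φ1: (-0.0456, -0.0081, -0.3687)
  e−x'=0.1956;  (l²−L²−(e−x')²−y'²−z²)/2L = 0.0576
  √(A²+B²)=0.4174;  θ1 = -1.0830+1.4322 ≈ 0.3492
φ2=120.0° → target in arm frame (0.0158, 0.0435)
  e−x'=0.1342;  (l²−L²−(e−x')²−y'²−z²)/2L = 0.1344
  θ2 = atan2(B,A) + arccos(C/0.3924) = -0.0004
arm 3 (φ=240.0°): x'=0.0298, y'=-0.0354
  e−x'=0.1202;  (l²−L²−(e−x')²−y'²−z²)/2L = 0.1519
  γ=atan2(-0.3687,0.1202)=-1.2557;  ψ=arccos(0.3917)=1.1683;  θ3=γ+ψ≈-0.0874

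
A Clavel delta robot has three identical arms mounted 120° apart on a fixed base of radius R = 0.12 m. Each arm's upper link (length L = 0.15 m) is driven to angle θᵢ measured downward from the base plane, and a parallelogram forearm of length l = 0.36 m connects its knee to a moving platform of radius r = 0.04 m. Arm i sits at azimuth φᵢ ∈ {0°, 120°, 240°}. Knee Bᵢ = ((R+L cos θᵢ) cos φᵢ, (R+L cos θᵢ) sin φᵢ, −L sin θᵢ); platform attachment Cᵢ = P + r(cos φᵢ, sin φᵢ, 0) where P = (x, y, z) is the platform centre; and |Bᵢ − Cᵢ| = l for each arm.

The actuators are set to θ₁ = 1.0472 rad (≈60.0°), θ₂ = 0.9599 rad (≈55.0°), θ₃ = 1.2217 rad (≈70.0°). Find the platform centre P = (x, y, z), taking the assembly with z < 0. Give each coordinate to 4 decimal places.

arm 1 at φ=0.0°: (R−r)+L cos θ1 = 0.1550;  O1 = (0.1550, 0.0000, -0.1299)
φ2=120.0°: virtual centre (-0.0830, 0.1438, -0.1229), radius l
φ3=240.0°: virtual centre (-0.0657, -0.1137, -0.1410), radius l
|O₂|²−|O₁|² = 0.0018;  |O₃|²−|O₁|² = -0.0038
[-0.4760 0.2876 0.0141]·P = 0.0018;  [-0.4413 -0.2274 -0.0221]·P = -0.0038
det = 0.2352;  x = 0.0029+-0.0134z,  y = 0.0110+-0.0711z
quadratic in z: (1.0052)z²+(0.2623)z+(-0.0895)=0, √Δ=0.6547 → z ∈ {-0.4561, 0.1952}; z = -0.4561 (taking z<0)
x = 0.0090, y = 0.0434

(0.0090, 0.0434, -0.4561)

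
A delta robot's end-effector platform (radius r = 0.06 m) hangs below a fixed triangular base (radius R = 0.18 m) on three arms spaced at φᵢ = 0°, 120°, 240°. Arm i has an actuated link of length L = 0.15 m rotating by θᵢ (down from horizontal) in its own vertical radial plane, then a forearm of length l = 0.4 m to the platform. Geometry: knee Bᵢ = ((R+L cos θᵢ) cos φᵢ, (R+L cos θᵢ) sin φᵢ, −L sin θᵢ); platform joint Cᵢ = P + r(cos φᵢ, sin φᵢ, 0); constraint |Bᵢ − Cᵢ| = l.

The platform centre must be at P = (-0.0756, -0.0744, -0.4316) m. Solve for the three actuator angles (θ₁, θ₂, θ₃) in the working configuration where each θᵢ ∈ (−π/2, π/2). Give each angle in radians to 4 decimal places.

arm 1 (φ=0.0°): x'=-0.0756, y'=-0.0744
  A=0.1956, B=-0.4316, C=(l²−L²−A²−y'²−z²)/(2L)=-0.3086
  √(A²+B²)=0.4739;  θ1 = -1.1453+2.2800 ≈ 1.1347
φ2=120.0° → target in arm frame (-0.0266, 0.1027)
  A=0.1466, B=-0.4316, C=(l²−L²−A²−y'²−z²)/(2L)=-0.2694
  θ2 = atan2(B,A) + arccos(C/0.4558) = 0.9598
arm 3 (φ=240.0°): x'=0.1022, y'=-0.0283
  e−x'=0.0178;  (l²−L²−(e−x')²−y'²−z²)/2L = -0.1663
  √(A²+B²)=0.4320;  θ3 = -1.5297+1.9660 ≈ 0.4364

θ₁ = 1.1347, θ₂ = 0.9598, θ₃ = 0.4364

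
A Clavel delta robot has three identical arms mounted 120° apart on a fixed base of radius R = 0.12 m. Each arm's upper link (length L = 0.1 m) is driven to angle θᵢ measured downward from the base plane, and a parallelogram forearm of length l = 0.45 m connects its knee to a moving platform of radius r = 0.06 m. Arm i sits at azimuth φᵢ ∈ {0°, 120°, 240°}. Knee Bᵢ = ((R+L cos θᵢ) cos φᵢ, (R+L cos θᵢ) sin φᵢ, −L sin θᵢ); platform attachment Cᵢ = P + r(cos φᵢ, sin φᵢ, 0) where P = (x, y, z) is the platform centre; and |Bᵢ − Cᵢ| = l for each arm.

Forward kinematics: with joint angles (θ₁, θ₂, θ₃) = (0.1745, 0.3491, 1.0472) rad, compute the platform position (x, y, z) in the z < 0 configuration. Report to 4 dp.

S1 = (0.1585·cos0.0°, 0.1585·sin0.0°, -0.0174) = (0.1585, 0.0000, -0.0174)
S2 = (0.1540·cos120.0°, 0.1540·sin120.0°, -0.0342) = (-0.0770, 0.1333, -0.0342)
S3 = (0.1100·cos240.0°, 0.1100·sin240.0°, -0.0866) = (-0.0550, -0.0953, -0.0866)
subtract pairs → two planes through P
linear system: -0.4709x+0.2667y = -0.0005−-0.0337z; -0.4270x+-0.1905y = -0.0058−-0.1385z
det = 0.2036;  x = 0.0081+-0.2129z,  y = 0.0123+-0.2497z
quadratic in z: (1.1077)z²+(0.0926)z+(-0.1794)=0, √Δ=0.8965 → z ∈ {-0.4465, 0.3629}; z = -0.4465 (taking z<0)
x = 0.1032, y = 0.1238

(0.1032, 0.1238, -0.4465)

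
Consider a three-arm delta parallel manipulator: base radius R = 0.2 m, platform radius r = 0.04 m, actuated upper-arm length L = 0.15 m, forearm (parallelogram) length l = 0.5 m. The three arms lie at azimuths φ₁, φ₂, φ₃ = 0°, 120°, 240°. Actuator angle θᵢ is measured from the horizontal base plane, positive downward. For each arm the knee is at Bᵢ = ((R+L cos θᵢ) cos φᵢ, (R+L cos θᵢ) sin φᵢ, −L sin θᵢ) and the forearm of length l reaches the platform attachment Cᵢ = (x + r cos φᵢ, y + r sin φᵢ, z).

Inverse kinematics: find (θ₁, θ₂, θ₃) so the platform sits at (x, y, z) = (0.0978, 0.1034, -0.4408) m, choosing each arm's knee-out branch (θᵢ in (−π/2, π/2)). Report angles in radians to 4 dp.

rotate P by −φ1: (0.0978, 0.1034, -0.4408)
  A=0.0622, B=-0.4408, C=(l²−L²−A²−y'²−z²)/(2L)=0.0621
  √(A²+B²)=0.4452;  θ1 = -1.4306+1.4308 ≈ 0.0002
φ2=120.0° → target in arm frame (0.0406, -0.1364)
  e−x'=0.1194;  (l²−L²−(e−x')²−y'²−z²)/2L = 0.0012
  θ2 = atan2(B,A) + arccos(C/0.4567) = 0.2619
arm 3 (φ=240.0°): x'=-0.1384, y'=0.0330
  A=0.2984, B=-0.4408, C=(l²−L²−A²−y'²−z²)/(2L)=-0.1899
  γ=atan2(-0.4408,0.2984)=-0.9756;  ψ=arccos(-0.3567)=1.9355;  θ3=γ+ψ≈0.9599

θ₁ = 0.0002, θ₂ = 0.2619, θ₃ = 0.9599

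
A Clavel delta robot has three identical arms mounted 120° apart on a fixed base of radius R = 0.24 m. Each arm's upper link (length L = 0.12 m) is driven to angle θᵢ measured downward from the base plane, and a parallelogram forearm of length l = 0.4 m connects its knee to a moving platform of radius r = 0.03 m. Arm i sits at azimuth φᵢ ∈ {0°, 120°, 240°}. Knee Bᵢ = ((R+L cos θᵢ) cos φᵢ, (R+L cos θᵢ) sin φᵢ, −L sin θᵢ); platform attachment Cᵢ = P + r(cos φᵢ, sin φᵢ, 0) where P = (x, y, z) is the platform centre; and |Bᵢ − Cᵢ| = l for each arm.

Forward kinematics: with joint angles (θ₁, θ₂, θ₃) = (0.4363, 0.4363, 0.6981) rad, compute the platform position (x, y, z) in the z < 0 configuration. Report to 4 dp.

(0.0126, 0.0219, -0.3072)

φ1=0.0°: virtual centre (0.3188, 0.0000, -0.0507), radius l
S2 = (0.3188·cos120.0°, 0.3188·sin120.0°, -0.0507) = (-0.1594, 0.2761, -0.0507)
φ3=240.0°: virtual centre (-0.1510, -0.2615, -0.0771), radius l
subtract pairs → two planes through P
[-0.9563 0.5521 0.0000]·P = 0.0000;  [-0.9394 -0.5230 -0.0528]·P = -0.0071
det = 1.0188;  x = 0.0038+-0.0286z,  y = 0.0066+-0.0496z
into |P−S₁|² = l²: 1.0033z² + 0.1188z + -0.0582 = 0;  Δ = 0.2477;  z = -0.3072 or 0.1888 → z<0 root = -0.3072
x = 0.0126, y = 0.0219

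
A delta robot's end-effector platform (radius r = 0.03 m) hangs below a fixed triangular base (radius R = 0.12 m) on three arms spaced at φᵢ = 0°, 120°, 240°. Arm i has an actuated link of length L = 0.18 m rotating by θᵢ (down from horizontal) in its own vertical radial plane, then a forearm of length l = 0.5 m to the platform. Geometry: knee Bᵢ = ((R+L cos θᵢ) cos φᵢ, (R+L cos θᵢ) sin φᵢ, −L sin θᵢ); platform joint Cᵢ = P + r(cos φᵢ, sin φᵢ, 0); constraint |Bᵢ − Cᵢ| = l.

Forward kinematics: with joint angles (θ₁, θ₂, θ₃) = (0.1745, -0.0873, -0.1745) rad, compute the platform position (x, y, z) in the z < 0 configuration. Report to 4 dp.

centre 1 = (0.2673·cos0.0°, 0.2673·sin0.0°, -0.0313) = (0.2673, 0.0000, -0.0313)
centre 2 = (0.2693·cos120.0°, 0.2693·sin120.0°, 0.0157) = (-0.1347, 0.2332, 0.0157)
arm 3 at φ=240.0°: (R−r)+L cos θ3 = 0.2673;  centre 3 = (-0.1336, -0.2315, 0.0313)
|centre ₂|²−|centre ₁|² = 0.0004;  |centre ₃|²−|centre ₁|² = 0.0000
plane₁₂: -0.8038x+0.4665y+0.0939z = 0.0004
det = 0.7461;  x = -0.0002+0.1364z,  y = 0.0004+0.0338z
sphere 1 gives Az²+Bz+C=0 with A=1.0197, B=-0.0104, C=-0.1775;  B²−4AC=0.7240;  roots -0.4121, 0.4223;  negative root z = -0.4121
x = -0.0564, y = -0.0135

(-0.0564, -0.0135, -0.4121)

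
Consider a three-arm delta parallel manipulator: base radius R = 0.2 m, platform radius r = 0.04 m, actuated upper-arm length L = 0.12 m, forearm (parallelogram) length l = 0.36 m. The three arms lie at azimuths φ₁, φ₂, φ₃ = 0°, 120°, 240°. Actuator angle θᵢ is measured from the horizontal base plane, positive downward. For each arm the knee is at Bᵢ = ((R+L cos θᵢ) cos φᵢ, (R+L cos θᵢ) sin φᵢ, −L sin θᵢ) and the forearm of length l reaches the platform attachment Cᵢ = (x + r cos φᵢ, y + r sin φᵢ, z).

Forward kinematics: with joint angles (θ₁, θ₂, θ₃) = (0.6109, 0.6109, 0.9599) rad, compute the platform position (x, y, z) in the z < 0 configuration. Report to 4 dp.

S1 = (0.2583·cos0.0°, 0.2583·sin0.0°, -0.0688) = (0.2583, 0.0000, -0.0688)
S2 = (0.2583·cos120.0°, 0.2583·sin120.0°, -0.0688) = (-0.1291, 0.2237, -0.0688)
φ3=240.0°: virtual centre (-0.1144, -0.1982, -0.0983), radius l
eliminate P² terms by subtracting sphere 1 from 2 and 3
linear system: -0.7749x+0.4474y = 0.0000−0.0000z; -0.7454x+-0.3963y = -0.0094−-0.0589z
det = 0.6406;  x = 0.0066+-0.0412z,  y = 0.0114+-0.0713z
quadratic in z: (1.0068)z²+(0.1568)z+(-0.0614)=0, √Δ=0.5213 → z ∈ {-0.3367, 0.1810}; z = -0.3367 (taking z<0)
x = 0.0204, y = 0.0354

(0.0204, 0.0354, -0.3367)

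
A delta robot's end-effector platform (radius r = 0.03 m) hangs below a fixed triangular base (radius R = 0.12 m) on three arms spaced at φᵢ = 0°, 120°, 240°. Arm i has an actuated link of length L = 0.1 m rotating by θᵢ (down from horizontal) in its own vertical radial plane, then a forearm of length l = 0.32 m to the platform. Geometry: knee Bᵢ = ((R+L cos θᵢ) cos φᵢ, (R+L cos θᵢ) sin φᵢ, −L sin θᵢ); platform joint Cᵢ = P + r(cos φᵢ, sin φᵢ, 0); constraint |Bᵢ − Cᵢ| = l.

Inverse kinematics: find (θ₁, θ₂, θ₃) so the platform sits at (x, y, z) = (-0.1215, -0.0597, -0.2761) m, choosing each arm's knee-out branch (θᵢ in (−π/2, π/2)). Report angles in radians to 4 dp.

θ₁ = 1.1338, θ₂ = 0.4357, θ₃ = -0.2623

rotate P by −φ1: (-0.1215, -0.0597, -0.2761)
  e−x'=0.2115;  (l²−L²−(e−x')²−y'²−z²)/2L = -0.1606
  θ1 = atan2(B,A) + arccos(C/0.3478) = 1.1338
arm 2 (φ=120.0°): x'=0.0090, y'=0.1351
  e−x'=0.0810;  (l²−L²−(e−x')²−y'²−z²)/2L = -0.0431
  θ2 = atan2(B,A) + arccos(C/0.2877) = 0.4357
φ3=240.0° → target in arm frame (0.1125, -0.0754)
  A=-0.0225, B=-0.2761, C=(l²−L²−A²−y'²−z²)/(2L)=0.0499
  θ3 = atan2(B,A) + arccos(C/0.2770) = -0.2623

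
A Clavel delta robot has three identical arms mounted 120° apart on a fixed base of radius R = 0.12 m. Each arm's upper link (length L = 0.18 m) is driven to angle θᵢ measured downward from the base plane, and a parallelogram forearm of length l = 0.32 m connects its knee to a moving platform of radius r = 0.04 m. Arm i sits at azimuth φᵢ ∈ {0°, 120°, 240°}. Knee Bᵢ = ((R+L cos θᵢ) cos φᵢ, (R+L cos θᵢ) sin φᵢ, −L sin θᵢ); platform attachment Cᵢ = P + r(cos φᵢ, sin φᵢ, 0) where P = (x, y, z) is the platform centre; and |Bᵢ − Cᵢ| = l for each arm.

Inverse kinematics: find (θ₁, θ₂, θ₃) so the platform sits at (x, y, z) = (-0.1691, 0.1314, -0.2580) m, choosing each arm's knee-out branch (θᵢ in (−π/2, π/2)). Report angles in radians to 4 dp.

θ₁ = 1.3961, θ₂ = -0.2620, θ₃ = 0.9597

arm 1 (φ=0.0°): x'=-0.1691, y'=0.1314
  e−x'=0.2491;  (l²−L²−(e−x')²−y'²−z²)/2L = -0.2108
  √(A²+B²)=0.3586;  θ1 = -0.8029+2.1991 ≈ 1.3961
rotate P by −φ2: (0.1983, 0.0807, -0.2580)
  e−x'=-0.1183;  (l²−L²−(e−x')²−y'²−z²)/2L = -0.0475
  γ=atan2(-0.2580,-0.1183)=-2.0009;  ψ=arccos(-0.1672)=1.7388;  θ2=γ+ψ≈-0.2620
φ3=240.0° → target in arm frame (-0.0292, -0.2121)
  A cos θ + B sin θ = C:  0.1092·cos θ + -0.2580·sin θ = -0.1486
  γ=atan2(-0.2580,0.1092)=-1.1703;  ψ=arccos(-0.5305)=2.1299;  θ3=γ+ψ≈0.9597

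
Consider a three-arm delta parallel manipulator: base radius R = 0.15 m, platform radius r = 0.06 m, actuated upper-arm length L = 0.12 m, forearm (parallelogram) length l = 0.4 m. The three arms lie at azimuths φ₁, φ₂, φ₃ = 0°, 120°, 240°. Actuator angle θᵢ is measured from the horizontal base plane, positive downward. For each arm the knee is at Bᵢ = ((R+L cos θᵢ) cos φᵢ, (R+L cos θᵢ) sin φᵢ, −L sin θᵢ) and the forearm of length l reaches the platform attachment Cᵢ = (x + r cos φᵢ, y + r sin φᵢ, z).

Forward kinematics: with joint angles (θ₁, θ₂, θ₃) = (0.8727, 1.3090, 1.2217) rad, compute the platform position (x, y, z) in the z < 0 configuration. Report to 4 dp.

(0.0628, -0.0124, -0.4779)

φ1=0.0°: virtual centre (0.1671, 0.0000, -0.0919), radius l
arm 2 at φ=120.0°: (R−r)+L cos θ2 = 0.1211;  centre 2 = (-0.0605, 0.1048, -0.1159)
centre 3 = (0.1310·cos240.0°, 0.1310·sin240.0°, -0.1128) = (-0.0655, -0.1135, -0.1128)
eliminate P² terms by subtracting sphere 1 from 2 and 3
plane₁₂: -0.4553x+0.2097y+-0.0480z = -0.0083
det = 0.2009;  x = 0.0161+-0.0977z,  y = -0.0045+0.0167z
into |P−centre ₁|² = l²: 1.0098z² + 0.2132z + -0.1287 = 0;  Δ = 0.5654;  z = -0.4779 or 0.2668 → z<0 root = -0.4779
x = 0.0628, y = -0.0124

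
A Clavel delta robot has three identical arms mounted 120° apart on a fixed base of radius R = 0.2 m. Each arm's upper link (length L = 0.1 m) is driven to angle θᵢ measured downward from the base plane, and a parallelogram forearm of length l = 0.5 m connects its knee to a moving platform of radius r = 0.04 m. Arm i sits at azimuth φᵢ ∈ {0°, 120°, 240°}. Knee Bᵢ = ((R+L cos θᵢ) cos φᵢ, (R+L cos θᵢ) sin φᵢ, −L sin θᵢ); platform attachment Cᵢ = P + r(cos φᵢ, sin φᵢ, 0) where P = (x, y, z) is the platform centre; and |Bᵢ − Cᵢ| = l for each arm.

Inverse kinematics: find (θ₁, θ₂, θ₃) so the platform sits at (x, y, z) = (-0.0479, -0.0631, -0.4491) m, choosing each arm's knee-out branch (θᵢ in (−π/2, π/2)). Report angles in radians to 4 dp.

rotate P by −φ1: (-0.0479, -0.0631, -0.4491)
  e−x'=0.2079;  (l²−L²−(e−x')²−y'²−z²)/2L = -0.0445
  θ1 = atan2(B,A) + arccos(C/0.4949) = 0.5235
arm 2 (φ=120.0°): x'=-0.0307, y'=0.0730
  A cos θ + B sin θ = C:  0.1907·cos θ + -0.4491·sin θ = -0.0169
  √(A²+B²)=0.4879;  θ2 = -1.1692+1.6055 ≈ 0.4363
rotate P by −φ3: (0.0786, -0.0099, -0.4491)
  A cos θ + B sin θ = C:  0.0814·cos θ + -0.4491·sin θ = 0.1579
  θ3 = atan2(B,A) + arccos(C/0.4564) = -0.1740

θ₁ = 0.5235, θ₂ = 0.4363, θ₃ = -0.1740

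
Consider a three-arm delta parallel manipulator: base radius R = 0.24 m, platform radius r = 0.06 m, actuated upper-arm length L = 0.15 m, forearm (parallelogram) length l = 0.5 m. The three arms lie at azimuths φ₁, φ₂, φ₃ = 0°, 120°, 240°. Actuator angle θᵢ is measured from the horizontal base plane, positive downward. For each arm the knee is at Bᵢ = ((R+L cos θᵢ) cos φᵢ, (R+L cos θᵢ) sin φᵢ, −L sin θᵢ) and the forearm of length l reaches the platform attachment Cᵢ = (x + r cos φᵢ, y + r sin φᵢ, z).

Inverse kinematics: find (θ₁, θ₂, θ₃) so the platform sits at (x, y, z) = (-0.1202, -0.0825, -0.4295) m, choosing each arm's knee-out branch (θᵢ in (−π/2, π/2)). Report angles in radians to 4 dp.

θ₁ = 0.9600, θ₂ = 0.5236, θ₃ = -0.1749

φ1=0.0° → target in arm frame (-0.1202, -0.0825)
  e−x'=0.3002;  (l²−L²−(e−x')²−y'²−z²)/2L = -0.1797
  γ=atan2(-0.4295,0.3002)=-0.9608;  ψ=arccos(-0.3428)=1.9207;  θ1=γ+ψ≈0.9600
φ2=120.0° → target in arm frame (-0.0113, 0.1453)
  A=0.1913, B=-0.4295, C=(l²−L²−A²−y'²−z²)/(2L)=-0.0490
  θ2 = atan2(B,A) + arccos(C/0.4702) = 0.5236
arm 3 (φ=240.0°): x'=0.1315, y'=-0.0628
  A cos θ + B sin θ = C:  0.0485·cos θ + -0.4295·sin θ = 0.1224
  γ=atan2(-0.4295,0.0485)=-1.4585;  ψ=arccos(0.2833)=1.2836;  θ3=γ+ψ≈-0.1749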